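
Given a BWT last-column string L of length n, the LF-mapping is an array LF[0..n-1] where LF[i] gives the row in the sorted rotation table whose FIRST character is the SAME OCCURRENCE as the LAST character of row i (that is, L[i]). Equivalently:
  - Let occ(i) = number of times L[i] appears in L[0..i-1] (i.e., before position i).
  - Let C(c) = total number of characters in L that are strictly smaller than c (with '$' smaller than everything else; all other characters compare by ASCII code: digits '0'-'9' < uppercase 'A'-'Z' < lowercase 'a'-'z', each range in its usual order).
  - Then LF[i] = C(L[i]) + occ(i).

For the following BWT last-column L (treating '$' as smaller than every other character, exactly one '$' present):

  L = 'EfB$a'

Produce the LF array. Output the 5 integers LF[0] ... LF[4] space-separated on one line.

Answer: 2 4 1 0 3

Derivation:
Char counts: '$':1, 'B':1, 'E':1, 'a':1, 'f':1
C (first-col start): C('$')=0, C('B')=1, C('E')=2, C('a')=3, C('f')=4
L[0]='E': occ=0, LF[0]=C('E')+0=2+0=2
L[1]='f': occ=0, LF[1]=C('f')+0=4+0=4
L[2]='B': occ=0, LF[2]=C('B')+0=1+0=1
L[3]='$': occ=0, LF[3]=C('$')+0=0+0=0
L[4]='a': occ=0, LF[4]=C('a')+0=3+0=3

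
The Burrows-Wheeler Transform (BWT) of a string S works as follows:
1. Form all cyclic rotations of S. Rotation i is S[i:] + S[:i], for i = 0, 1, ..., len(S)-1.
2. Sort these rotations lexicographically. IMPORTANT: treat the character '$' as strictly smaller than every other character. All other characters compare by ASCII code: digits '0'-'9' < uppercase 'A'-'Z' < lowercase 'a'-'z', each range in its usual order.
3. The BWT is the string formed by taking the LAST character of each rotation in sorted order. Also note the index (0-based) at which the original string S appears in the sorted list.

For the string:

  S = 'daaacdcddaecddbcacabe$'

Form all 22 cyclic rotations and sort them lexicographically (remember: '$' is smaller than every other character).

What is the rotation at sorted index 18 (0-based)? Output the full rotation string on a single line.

All 22 rotations (rotation i = S[i:]+S[:i]):
  rot[0] = daaacdcddaecddbcacabe$
  rot[1] = aaacdcddaecddbcacabe$d
  rot[2] = aacdcddaecddbcacabe$da
  rot[3] = acdcddaecddbcacabe$daa
  rot[4] = cdcddaecddbcacabe$daaa
  rot[5] = dcddaecddbcacabe$daaac
  rot[6] = cddaecddbcacabe$daaacd
  rot[7] = ddaecddbcacabe$daaacdc
  rot[8] = daecddbcacabe$daaacdcd
  rot[9] = aecddbcacabe$daaacdcdd
  rot[10] = ecddbcacabe$daaacdcdda
  rot[11] = cddbcacabe$daaacdcddae
  rot[12] = ddbcacabe$daaacdcddaec
  rot[13] = dbcacabe$daaacdcddaecd
  rot[14] = bcacabe$daaacdcddaecdd
  rot[15] = cacabe$daaacdcddaecddb
  rot[16] = acabe$daaacdcddaecddbc
  rot[17] = cabe$daaacdcddaecddbca
  rot[18] = abe$daaacdcddaecddbcac
  rot[19] = be$daaacdcddaecddbcaca
  rot[20] = e$daaacdcddaecddbcacab
  rot[21] = $daaacdcddaecddbcacabe
Sorted (with $ < everything):
  sorted[0] = $daaacdcddaecddbcacabe
  sorted[1] = aaacdcddaecddbcacabe$d
  sorted[2] = aacdcddaecddbcacabe$da
  sorted[3] = abe$daaacdcddaecddbcac
  sorted[4] = acabe$daaacdcddaecddbc
  sorted[5] = acdcddaecddbcacabe$daa
  sorted[6] = aecddbcacabe$daaacdcdd
  sorted[7] = bcacabe$daaacdcddaecdd
  sorted[8] = be$daaacdcddaecddbcaca
  sorted[9] = cabe$daaacdcddaecddbca
  sorted[10] = cacabe$daaacdcddaecddb
  sorted[11] = cdcddaecddbcacabe$daaa
  sorted[12] = cddaecddbcacabe$daaacd
  sorted[13] = cddbcacabe$daaacdcddae
  sorted[14] = daaacdcddaecddbcacabe$
  sorted[15] = daecddbcacabe$daaacdcd
  sorted[16] = dbcacabe$daaacdcddaecd
  sorted[17] = dcddaecddbcacabe$daaac
  sorted[18] = ddaecddbcacabe$daaacdc
  sorted[19] = ddbcacabe$daaacdcddaec
  sorted[20] = e$daaacdcddaecddbcacab
  sorted[21] = ecddbcacabe$daaacdcdda
sorted[18] = ddaecddbcacabe$daaacdc

Answer: ddaecddbcacabe$daaacdc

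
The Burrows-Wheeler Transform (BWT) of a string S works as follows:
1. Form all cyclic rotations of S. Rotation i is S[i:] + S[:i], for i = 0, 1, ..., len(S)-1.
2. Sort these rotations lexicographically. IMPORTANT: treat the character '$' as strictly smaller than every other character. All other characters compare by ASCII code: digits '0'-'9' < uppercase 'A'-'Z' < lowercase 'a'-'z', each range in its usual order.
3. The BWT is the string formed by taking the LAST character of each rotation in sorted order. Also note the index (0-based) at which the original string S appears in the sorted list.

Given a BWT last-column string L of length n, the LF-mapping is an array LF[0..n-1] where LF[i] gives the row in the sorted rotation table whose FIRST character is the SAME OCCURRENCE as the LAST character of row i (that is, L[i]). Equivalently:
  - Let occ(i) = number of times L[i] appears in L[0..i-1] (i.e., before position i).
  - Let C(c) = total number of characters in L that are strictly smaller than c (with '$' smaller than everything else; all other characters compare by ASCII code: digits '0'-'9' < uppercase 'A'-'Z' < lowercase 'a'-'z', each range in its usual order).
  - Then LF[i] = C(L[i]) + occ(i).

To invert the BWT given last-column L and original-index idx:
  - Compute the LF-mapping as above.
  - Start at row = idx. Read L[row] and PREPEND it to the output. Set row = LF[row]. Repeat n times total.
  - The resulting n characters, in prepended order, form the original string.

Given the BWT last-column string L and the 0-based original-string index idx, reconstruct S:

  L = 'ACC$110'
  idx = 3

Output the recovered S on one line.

LF mapping: 4 5 6 0 2 3 1
Walk LF starting at row 3, prepending L[row]:
  step 1: row=3, L[3]='$', prepend. Next row=LF[3]=0
  step 2: row=0, L[0]='A', prepend. Next row=LF[0]=4
  step 3: row=4, L[4]='1', prepend. Next row=LF[4]=2
  step 4: row=2, L[2]='C', prepend. Next row=LF[2]=6
  step 5: row=6, L[6]='0', prepend. Next row=LF[6]=1
  step 6: row=1, L[1]='C', prepend. Next row=LF[1]=5
  step 7: row=5, L[5]='1', prepend. Next row=LF[5]=3
Reversed output: 1C0C1A$

Answer: 1C0C1A$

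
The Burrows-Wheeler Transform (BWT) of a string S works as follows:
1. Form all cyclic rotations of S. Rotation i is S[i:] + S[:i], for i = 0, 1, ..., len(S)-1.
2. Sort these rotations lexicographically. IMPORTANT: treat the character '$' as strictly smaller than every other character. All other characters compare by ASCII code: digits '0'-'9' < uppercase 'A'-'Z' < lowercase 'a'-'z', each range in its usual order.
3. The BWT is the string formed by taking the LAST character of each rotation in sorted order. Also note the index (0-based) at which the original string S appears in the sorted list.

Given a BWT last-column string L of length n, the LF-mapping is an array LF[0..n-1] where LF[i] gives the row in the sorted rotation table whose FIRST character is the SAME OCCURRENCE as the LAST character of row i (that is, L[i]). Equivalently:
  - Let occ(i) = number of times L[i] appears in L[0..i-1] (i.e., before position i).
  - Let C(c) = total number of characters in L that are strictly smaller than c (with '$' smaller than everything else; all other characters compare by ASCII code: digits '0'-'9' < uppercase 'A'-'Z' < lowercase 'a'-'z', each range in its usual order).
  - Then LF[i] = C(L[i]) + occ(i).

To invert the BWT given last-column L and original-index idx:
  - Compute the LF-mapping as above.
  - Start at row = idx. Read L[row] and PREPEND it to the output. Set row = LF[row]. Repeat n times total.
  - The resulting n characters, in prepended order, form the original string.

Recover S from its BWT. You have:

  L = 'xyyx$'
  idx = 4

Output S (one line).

Answer: yxyx$

Derivation:
LF mapping: 1 3 4 2 0
Walk LF starting at row 4, prepending L[row]:
  step 1: row=4, L[4]='$', prepend. Next row=LF[4]=0
  step 2: row=0, L[0]='x', prepend. Next row=LF[0]=1
  step 3: row=1, L[1]='y', prepend. Next row=LF[1]=3
  step 4: row=3, L[3]='x', prepend. Next row=LF[3]=2
  step 5: row=2, L[2]='y', prepend. Next row=LF[2]=4
Reversed output: yxyx$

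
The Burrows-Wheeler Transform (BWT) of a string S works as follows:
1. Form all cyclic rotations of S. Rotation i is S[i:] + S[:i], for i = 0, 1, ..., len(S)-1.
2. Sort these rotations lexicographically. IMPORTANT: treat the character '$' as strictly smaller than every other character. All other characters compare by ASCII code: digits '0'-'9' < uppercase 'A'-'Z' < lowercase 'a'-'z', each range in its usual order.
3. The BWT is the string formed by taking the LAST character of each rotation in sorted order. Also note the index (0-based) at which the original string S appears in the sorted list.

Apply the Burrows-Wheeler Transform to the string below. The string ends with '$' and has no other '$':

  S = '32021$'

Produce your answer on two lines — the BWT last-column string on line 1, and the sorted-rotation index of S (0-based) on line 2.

All 6 rotations (rotation i = S[i:]+S[:i]):
  rot[0] = 32021$
  rot[1] = 2021$3
  rot[2] = 021$32
  rot[3] = 21$320
  rot[4] = 1$3202
  rot[5] = $32021
Sorted (with $ < everything):
  sorted[0] = $32021  (last char: '1')
  sorted[1] = 021$32  (last char: '2')
  sorted[2] = 1$3202  (last char: '2')
  sorted[3] = 2021$3  (last char: '3')
  sorted[4] = 21$320  (last char: '0')
  sorted[5] = 32021$  (last char: '$')
Last column: 12230$
Original string S is at sorted index 5

Answer: 12230$
5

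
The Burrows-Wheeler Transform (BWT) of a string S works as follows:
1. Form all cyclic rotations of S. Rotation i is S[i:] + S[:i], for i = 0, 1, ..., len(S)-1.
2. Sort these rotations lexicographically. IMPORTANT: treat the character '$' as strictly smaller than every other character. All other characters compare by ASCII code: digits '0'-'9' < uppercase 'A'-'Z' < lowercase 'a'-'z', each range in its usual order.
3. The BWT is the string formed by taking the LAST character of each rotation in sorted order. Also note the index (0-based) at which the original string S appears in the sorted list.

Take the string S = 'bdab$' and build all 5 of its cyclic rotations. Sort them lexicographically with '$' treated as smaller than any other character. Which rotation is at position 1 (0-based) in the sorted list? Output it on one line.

All 5 rotations (rotation i = S[i:]+S[:i]):
  rot[0] = bdab$
  rot[1] = dab$b
  rot[2] = ab$bd
  rot[3] = b$bda
  rot[4] = $bdab
Sorted (with $ < everything):
  sorted[0] = $bdab
  sorted[1] = ab$bd
  sorted[2] = b$bda
  sorted[3] = bdab$
  sorted[4] = dab$b
sorted[1] = ab$bd

Answer: ab$bd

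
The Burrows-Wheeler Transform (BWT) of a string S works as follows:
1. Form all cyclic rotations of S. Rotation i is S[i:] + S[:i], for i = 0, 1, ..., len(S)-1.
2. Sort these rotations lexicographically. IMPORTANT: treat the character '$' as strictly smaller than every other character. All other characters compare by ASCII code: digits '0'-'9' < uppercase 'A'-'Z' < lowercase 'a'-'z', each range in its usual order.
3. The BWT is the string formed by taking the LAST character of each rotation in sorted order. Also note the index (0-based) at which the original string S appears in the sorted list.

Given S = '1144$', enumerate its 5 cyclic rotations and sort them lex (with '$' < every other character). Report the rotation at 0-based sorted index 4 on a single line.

All 5 rotations (rotation i = S[i:]+S[:i]):
  rot[0] = 1144$
  rot[1] = 144$1
  rot[2] = 44$11
  rot[3] = 4$114
  rot[4] = $1144
Sorted (with $ < everything):
  sorted[0] = $1144
  sorted[1] = 1144$
  sorted[2] = 144$1
  sorted[3] = 4$114
  sorted[4] = 44$11
sorted[4] = 44$11

Answer: 44$11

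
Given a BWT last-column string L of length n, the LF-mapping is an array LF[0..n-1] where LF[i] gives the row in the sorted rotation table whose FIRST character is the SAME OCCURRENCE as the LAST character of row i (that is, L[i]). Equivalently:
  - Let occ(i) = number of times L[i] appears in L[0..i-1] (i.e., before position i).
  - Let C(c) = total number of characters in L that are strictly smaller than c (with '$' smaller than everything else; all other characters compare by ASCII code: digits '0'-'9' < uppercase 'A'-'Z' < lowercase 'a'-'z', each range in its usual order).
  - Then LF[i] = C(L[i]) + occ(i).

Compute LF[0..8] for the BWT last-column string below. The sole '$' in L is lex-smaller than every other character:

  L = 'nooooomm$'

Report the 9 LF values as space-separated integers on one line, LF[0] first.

Char counts: '$':1, 'm':2, 'n':1, 'o':5
C (first-col start): C('$')=0, C('m')=1, C('n')=3, C('o')=4
L[0]='n': occ=0, LF[0]=C('n')+0=3+0=3
L[1]='o': occ=0, LF[1]=C('o')+0=4+0=4
L[2]='o': occ=1, LF[2]=C('o')+1=4+1=5
L[3]='o': occ=2, LF[3]=C('o')+2=4+2=6
L[4]='o': occ=3, LF[4]=C('o')+3=4+3=7
L[5]='o': occ=4, LF[5]=C('o')+4=4+4=8
L[6]='m': occ=0, LF[6]=C('m')+0=1+0=1
L[7]='m': occ=1, LF[7]=C('m')+1=1+1=2
L[8]='$': occ=0, LF[8]=C('$')+0=0+0=0

Answer: 3 4 5 6 7 8 1 2 0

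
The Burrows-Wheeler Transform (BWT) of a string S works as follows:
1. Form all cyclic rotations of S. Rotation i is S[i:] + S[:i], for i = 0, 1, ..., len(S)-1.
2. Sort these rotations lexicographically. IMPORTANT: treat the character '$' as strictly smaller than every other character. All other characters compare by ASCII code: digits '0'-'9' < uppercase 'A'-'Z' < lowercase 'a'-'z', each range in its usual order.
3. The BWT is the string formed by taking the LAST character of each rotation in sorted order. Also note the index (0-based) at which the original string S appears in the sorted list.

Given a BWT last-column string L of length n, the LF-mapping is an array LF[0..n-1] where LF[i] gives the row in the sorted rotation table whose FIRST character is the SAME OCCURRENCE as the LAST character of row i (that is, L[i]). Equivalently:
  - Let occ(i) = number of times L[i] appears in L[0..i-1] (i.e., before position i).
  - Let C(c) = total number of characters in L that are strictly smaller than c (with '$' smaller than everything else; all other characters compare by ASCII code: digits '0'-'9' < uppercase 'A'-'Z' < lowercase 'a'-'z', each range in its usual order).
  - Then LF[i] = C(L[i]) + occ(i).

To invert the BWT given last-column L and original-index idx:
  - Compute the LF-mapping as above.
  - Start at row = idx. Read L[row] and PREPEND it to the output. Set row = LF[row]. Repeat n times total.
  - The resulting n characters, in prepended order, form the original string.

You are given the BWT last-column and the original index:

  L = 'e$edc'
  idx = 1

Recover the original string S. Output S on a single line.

Answer: cede$

Derivation:
LF mapping: 3 0 4 2 1
Walk LF starting at row 1, prepending L[row]:
  step 1: row=1, L[1]='$', prepend. Next row=LF[1]=0
  step 2: row=0, L[0]='e', prepend. Next row=LF[0]=3
  step 3: row=3, L[3]='d', prepend. Next row=LF[3]=2
  step 4: row=2, L[2]='e', prepend. Next row=LF[2]=4
  step 5: row=4, L[4]='c', prepend. Next row=LF[4]=1
Reversed output: cede$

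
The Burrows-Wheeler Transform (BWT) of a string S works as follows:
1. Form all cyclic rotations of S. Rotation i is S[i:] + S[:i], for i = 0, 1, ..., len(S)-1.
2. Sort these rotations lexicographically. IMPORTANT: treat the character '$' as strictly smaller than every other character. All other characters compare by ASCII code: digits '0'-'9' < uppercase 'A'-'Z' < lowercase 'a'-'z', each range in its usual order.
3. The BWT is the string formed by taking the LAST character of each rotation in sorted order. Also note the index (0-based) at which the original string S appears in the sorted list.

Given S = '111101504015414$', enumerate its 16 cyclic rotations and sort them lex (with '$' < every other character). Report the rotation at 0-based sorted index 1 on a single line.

Answer: 01504015414$1111

Derivation:
All 16 rotations (rotation i = S[i:]+S[:i]):
  rot[0] = 111101504015414$
  rot[1] = 11101504015414$1
  rot[2] = 1101504015414$11
  rot[3] = 101504015414$111
  rot[4] = 01504015414$1111
  rot[5] = 1504015414$11110
  rot[6] = 504015414$111101
  rot[7] = 04015414$1111015
  rot[8] = 4015414$11110150
  rot[9] = 015414$111101504
  rot[10] = 15414$1111015040
  rot[11] = 5414$11110150401
  rot[12] = 414$111101504015
  rot[13] = 14$1111015040154
  rot[14] = 4$11110150401541
  rot[15] = $111101504015414
Sorted (with $ < everything):
  sorted[0] = $111101504015414
  sorted[1] = 01504015414$1111
  sorted[2] = 015414$111101504
  sorted[3] = 04015414$1111015
  sorted[4] = 101504015414$111
  sorted[5] = 1101504015414$11
  sorted[6] = 11101504015414$1
  sorted[7] = 111101504015414$
  sorted[8] = 14$1111015040154
  sorted[9] = 1504015414$11110
  sorted[10] = 15414$1111015040
  sorted[11] = 4$11110150401541
  sorted[12] = 4015414$11110150
  sorted[13] = 414$111101504015
  sorted[14] = 504015414$111101
  sorted[15] = 5414$11110150401
sorted[1] = 01504015414$1111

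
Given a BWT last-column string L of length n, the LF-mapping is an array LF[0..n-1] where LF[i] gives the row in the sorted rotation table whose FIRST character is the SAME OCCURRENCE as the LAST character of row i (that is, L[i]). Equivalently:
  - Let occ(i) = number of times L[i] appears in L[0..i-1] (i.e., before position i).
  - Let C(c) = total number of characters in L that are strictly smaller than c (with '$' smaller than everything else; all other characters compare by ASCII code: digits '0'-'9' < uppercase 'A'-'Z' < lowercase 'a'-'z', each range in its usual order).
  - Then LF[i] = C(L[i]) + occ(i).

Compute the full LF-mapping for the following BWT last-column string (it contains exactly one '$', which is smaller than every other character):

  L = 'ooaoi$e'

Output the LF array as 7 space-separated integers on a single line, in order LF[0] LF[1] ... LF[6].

Char counts: '$':1, 'a':1, 'e':1, 'i':1, 'o':3
C (first-col start): C('$')=0, C('a')=1, C('e')=2, C('i')=3, C('o')=4
L[0]='o': occ=0, LF[0]=C('o')+0=4+0=4
L[1]='o': occ=1, LF[1]=C('o')+1=4+1=5
L[2]='a': occ=0, LF[2]=C('a')+0=1+0=1
L[3]='o': occ=2, LF[3]=C('o')+2=4+2=6
L[4]='i': occ=0, LF[4]=C('i')+0=3+0=3
L[5]='$': occ=0, LF[5]=C('$')+0=0+0=0
L[6]='e': occ=0, LF[6]=C('e')+0=2+0=2

Answer: 4 5 1 6 3 0 2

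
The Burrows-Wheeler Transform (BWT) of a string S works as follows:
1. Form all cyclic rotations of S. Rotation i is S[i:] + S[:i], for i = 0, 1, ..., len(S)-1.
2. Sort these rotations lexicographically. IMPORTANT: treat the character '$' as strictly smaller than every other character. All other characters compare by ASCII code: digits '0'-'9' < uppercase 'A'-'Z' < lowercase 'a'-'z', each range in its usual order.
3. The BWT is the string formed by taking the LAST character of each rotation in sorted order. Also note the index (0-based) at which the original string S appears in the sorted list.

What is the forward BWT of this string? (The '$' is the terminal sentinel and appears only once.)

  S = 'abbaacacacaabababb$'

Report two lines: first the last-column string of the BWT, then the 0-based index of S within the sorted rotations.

All 19 rotations (rotation i = S[i:]+S[:i]):
  rot[0] = abbaacacacaabababb$
  rot[1] = bbaacacacaabababb$a
  rot[2] = baacacacaabababb$ab
  rot[3] = aacacacaabababb$abb
  rot[4] = acacacaabababb$abba
  rot[5] = cacacaabababb$abbaa
  rot[6] = acacaabababb$abbaac
  rot[7] = cacaabababb$abbaaca
  rot[8] = acaabababb$abbaacac
  rot[9] = caabababb$abbaacaca
  rot[10] = aabababb$abbaacacac
  rot[11] = abababb$abbaacacaca
  rot[12] = bababb$abbaacacacaa
  rot[13] = ababb$abbaacacacaab
  rot[14] = babb$abbaacacacaaba
  rot[15] = abb$abbaacacacaabab
  rot[16] = bb$abbaacacacaababa
  rot[17] = b$abbaacacacaababab
  rot[18] = $abbaacacacaabababb
Sorted (with $ < everything):
  sorted[0] = $abbaacacacaabababb  (last char: 'b')
  sorted[1] = aabababb$abbaacacac  (last char: 'c')
  sorted[2] = aacacacaabababb$abb  (last char: 'b')
  sorted[3] = abababb$abbaacacaca  (last char: 'a')
  sorted[4] = ababb$abbaacacacaab  (last char: 'b')
  sorted[5] = abb$abbaacacacaabab  (last char: 'b')
  sorted[6] = abbaacacacaabababb$  (last char: '$')
  sorted[7] = acaabababb$abbaacac  (last char: 'c')
  sorted[8] = acacaabababb$abbaac  (last char: 'c')
  sorted[9] = acacacaabababb$abba  (last char: 'a')
  sorted[10] = b$abbaacacacaababab  (last char: 'b')
  sorted[11] = baacacacaabababb$ab  (last char: 'b')
  sorted[12] = bababb$abbaacacacaa  (last char: 'a')
  sorted[13] = babb$abbaacacacaaba  (last char: 'a')
  sorted[14] = bb$abbaacacacaababa  (last char: 'a')
  sorted[15] = bbaacacacaabababb$a  (last char: 'a')
  sorted[16] = caabababb$abbaacaca  (last char: 'a')
  sorted[17] = cacaabababb$abbaaca  (last char: 'a')
  sorted[18] = cacacaabababb$abbaa  (last char: 'a')
Last column: bcbabb$ccabbaaaaaaa
Original string S is at sorted index 6

Answer: bcbabb$ccabbaaaaaaa
6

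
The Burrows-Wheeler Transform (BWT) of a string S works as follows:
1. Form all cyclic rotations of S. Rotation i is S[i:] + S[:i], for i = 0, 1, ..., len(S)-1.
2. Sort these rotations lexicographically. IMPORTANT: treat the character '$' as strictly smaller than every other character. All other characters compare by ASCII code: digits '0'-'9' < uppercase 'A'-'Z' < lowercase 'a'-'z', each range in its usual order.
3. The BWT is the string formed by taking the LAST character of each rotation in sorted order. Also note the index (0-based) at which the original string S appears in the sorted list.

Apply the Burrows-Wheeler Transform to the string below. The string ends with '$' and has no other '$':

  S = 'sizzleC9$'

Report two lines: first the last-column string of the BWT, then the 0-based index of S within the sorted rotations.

Answer: 9Celsz$zi
6

Derivation:
All 9 rotations (rotation i = S[i:]+S[:i]):
  rot[0] = sizzleC9$
  rot[1] = izzleC9$s
  rot[2] = zzleC9$si
  rot[3] = zleC9$siz
  rot[4] = leC9$sizz
  rot[5] = eC9$sizzl
  rot[6] = C9$sizzle
  rot[7] = 9$sizzleC
  rot[8] = $sizzleC9
Sorted (with $ < everything):
  sorted[0] = $sizzleC9  (last char: '9')
  sorted[1] = 9$sizzleC  (last char: 'C')
  sorted[2] = C9$sizzle  (last char: 'e')
  sorted[3] = eC9$sizzl  (last char: 'l')
  sorted[4] = izzleC9$s  (last char: 's')
  sorted[5] = leC9$sizz  (last char: 'z')
  sorted[6] = sizzleC9$  (last char: '$')
  sorted[7] = zleC9$siz  (last char: 'z')
  sorted[8] = zzleC9$si  (last char: 'i')
Last column: 9Celsz$zi
Original string S is at sorted index 6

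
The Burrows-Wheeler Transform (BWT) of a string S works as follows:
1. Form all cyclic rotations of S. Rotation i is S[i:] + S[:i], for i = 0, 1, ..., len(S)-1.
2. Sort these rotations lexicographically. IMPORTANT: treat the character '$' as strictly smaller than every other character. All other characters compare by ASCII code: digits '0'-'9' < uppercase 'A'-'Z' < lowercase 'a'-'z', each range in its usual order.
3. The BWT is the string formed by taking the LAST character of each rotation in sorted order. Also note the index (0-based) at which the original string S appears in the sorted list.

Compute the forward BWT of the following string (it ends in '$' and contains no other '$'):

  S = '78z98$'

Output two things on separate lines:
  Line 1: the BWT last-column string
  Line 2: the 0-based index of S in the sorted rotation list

Answer: 8$97z8
1

Derivation:
All 6 rotations (rotation i = S[i:]+S[:i]):
  rot[0] = 78z98$
  rot[1] = 8z98$7
  rot[2] = z98$78
  rot[3] = 98$78z
  rot[4] = 8$78z9
  rot[5] = $78z98
Sorted (with $ < everything):
  sorted[0] = $78z98  (last char: '8')
  sorted[1] = 78z98$  (last char: '$')
  sorted[2] = 8$78z9  (last char: '9')
  sorted[3] = 8z98$7  (last char: '7')
  sorted[4] = 98$78z  (last char: 'z')
  sorted[5] = z98$78  (last char: '8')
Last column: 8$97z8
Original string S is at sorted index 1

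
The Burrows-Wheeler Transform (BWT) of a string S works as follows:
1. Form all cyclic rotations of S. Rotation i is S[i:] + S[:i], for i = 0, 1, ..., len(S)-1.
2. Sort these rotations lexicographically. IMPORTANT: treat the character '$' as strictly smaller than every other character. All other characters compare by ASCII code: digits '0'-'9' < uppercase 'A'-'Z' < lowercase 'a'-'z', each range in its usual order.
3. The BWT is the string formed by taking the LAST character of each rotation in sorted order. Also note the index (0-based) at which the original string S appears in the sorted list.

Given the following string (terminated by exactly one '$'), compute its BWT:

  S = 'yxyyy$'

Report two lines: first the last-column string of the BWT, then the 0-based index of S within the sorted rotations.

All 6 rotations (rotation i = S[i:]+S[:i]):
  rot[0] = yxyyy$
  rot[1] = xyyy$y
  rot[2] = yyy$yx
  rot[3] = yy$yxy
  rot[4] = y$yxyy
  rot[5] = $yxyyy
Sorted (with $ < everything):
  sorted[0] = $yxyyy  (last char: 'y')
  sorted[1] = xyyy$y  (last char: 'y')
  sorted[2] = y$yxyy  (last char: 'y')
  sorted[3] = yxyyy$  (last char: '$')
  sorted[4] = yy$yxy  (last char: 'y')
  sorted[5] = yyy$yx  (last char: 'x')
Last column: yyy$yx
Original string S is at sorted index 3

Answer: yyy$yx
3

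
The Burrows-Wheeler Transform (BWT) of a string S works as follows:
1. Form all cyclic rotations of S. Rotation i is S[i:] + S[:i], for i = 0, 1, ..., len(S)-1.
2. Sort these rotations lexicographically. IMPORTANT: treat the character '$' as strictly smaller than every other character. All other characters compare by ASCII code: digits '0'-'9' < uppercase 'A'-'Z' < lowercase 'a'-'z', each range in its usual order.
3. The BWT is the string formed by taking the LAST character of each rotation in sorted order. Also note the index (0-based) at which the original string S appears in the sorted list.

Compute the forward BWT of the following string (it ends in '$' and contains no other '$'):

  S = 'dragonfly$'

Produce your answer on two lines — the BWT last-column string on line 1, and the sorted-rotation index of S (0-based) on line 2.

Answer: yr$nafogdl
2

Derivation:
All 10 rotations (rotation i = S[i:]+S[:i]):
  rot[0] = dragonfly$
  rot[1] = ragonfly$d
  rot[2] = agonfly$dr
  rot[3] = gonfly$dra
  rot[4] = onfly$drag
  rot[5] = nfly$drago
  rot[6] = fly$dragon
  rot[7] = ly$dragonf
  rot[8] = y$dragonfl
  rot[9] = $dragonfly
Sorted (with $ < everything):
  sorted[0] = $dragonfly  (last char: 'y')
  sorted[1] = agonfly$dr  (last char: 'r')
  sorted[2] = dragonfly$  (last char: '$')
  sorted[3] = fly$dragon  (last char: 'n')
  sorted[4] = gonfly$dra  (last char: 'a')
  sorted[5] = ly$dragonf  (last char: 'f')
  sorted[6] = nfly$drago  (last char: 'o')
  sorted[7] = onfly$drag  (last char: 'g')
  sorted[8] = ragonfly$d  (last char: 'd')
  sorted[9] = y$dragonfl  (last char: 'l')
Last column: yr$nafogdl
Original string S is at sorted index 2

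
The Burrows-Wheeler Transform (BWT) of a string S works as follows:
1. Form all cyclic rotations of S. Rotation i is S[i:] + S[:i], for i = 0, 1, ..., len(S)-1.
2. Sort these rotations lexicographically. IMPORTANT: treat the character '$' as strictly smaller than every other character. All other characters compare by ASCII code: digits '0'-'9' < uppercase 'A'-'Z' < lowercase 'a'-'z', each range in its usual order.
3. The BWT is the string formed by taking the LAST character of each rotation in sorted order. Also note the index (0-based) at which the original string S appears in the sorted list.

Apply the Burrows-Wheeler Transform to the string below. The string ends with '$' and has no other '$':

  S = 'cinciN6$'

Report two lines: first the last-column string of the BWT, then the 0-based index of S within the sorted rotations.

All 8 rotations (rotation i = S[i:]+S[:i]):
  rot[0] = cinciN6$
  rot[1] = inciN6$c
  rot[2] = nciN6$ci
  rot[3] = ciN6$cin
  rot[4] = iN6$cinc
  rot[5] = N6$cinci
  rot[6] = 6$cinciN
  rot[7] = $cinciN6
Sorted (with $ < everything):
  sorted[0] = $cinciN6  (last char: '6')
  sorted[1] = 6$cinciN  (last char: 'N')
  sorted[2] = N6$cinci  (last char: 'i')
  sorted[3] = ciN6$cin  (last char: 'n')
  sorted[4] = cinciN6$  (last char: '$')
  sorted[5] = iN6$cinc  (last char: 'c')
  sorted[6] = inciN6$c  (last char: 'c')
  sorted[7] = nciN6$ci  (last char: 'i')
Last column: 6Nin$cci
Original string S is at sorted index 4

Answer: 6Nin$cci
4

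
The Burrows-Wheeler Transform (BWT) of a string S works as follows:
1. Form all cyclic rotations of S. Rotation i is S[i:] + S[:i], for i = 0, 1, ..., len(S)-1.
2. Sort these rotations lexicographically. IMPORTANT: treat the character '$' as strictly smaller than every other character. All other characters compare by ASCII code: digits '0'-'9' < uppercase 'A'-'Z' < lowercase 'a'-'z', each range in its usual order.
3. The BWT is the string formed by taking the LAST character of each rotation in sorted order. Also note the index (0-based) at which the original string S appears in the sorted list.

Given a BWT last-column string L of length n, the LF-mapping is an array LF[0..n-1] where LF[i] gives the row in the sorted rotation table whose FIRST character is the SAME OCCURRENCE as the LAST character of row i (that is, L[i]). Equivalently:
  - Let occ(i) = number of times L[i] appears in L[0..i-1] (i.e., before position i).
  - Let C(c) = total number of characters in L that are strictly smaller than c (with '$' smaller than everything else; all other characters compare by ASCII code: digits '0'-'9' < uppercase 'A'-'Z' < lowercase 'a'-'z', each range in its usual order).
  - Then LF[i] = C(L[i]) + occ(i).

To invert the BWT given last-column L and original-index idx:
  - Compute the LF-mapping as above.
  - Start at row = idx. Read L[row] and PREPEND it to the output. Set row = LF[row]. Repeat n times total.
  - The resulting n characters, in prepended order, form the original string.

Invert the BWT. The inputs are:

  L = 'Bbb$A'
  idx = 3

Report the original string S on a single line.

LF mapping: 2 3 4 0 1
Walk LF starting at row 3, prepending L[row]:
  step 1: row=3, L[3]='$', prepend. Next row=LF[3]=0
  step 2: row=0, L[0]='B', prepend. Next row=LF[0]=2
  step 3: row=2, L[2]='b', prepend. Next row=LF[2]=4
  step 4: row=4, L[4]='A', prepend. Next row=LF[4]=1
  step 5: row=1, L[1]='b', prepend. Next row=LF[1]=3
Reversed output: bAbB$

Answer: bAbB$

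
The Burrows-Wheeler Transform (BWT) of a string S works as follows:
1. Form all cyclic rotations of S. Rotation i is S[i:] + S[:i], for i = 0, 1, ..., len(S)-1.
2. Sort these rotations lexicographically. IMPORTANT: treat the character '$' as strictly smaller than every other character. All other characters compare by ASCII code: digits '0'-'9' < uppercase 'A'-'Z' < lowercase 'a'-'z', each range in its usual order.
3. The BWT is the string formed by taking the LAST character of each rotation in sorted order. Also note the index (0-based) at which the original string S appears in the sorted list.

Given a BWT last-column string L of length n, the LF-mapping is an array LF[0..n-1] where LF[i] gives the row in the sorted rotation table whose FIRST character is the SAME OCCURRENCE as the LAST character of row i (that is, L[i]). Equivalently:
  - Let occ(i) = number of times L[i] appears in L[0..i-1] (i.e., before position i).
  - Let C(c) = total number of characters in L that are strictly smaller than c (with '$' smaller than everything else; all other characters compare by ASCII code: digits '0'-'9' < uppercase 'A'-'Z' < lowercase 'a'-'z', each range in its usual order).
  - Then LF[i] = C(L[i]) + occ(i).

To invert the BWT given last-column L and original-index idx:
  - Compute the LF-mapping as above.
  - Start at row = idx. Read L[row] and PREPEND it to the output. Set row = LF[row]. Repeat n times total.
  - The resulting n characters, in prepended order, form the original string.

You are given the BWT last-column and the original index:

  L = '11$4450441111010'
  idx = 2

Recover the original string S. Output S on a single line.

LF mapping: 4 5 0 11 12 15 1 13 14 6 7 8 9 2 10 3
Walk LF starting at row 2, prepending L[row]:
  step 1: row=2, L[2]='$', prepend. Next row=LF[2]=0
  step 2: row=0, L[0]='1', prepend. Next row=LF[0]=4
  step 3: row=4, L[4]='4', prepend. Next row=LF[4]=12
  step 4: row=12, L[12]='1', prepend. Next row=LF[12]=9
  step 5: row=9, L[9]='1', prepend. Next row=LF[9]=6
  step 6: row=6, L[6]='0', prepend. Next row=LF[6]=1
  step 7: row=1, L[1]='1', prepend. Next row=LF[1]=5
  step 8: row=5, L[5]='5', prepend. Next row=LF[5]=15
  step 9: row=15, L[15]='0', prepend. Next row=LF[15]=3
  step 10: row=3, L[3]='4', prepend. Next row=LF[3]=11
  step 11: row=11, L[11]='1', prepend. Next row=LF[11]=8
  step 12: row=8, L[8]='4', prepend. Next row=LF[8]=14
  step 13: row=14, L[14]='1', prepend. Next row=LF[14]=10
  step 14: row=10, L[10]='1', prepend. Next row=LF[10]=7
  step 15: row=7, L[7]='4', prepend. Next row=LF[7]=13
  step 16: row=13, L[13]='0', prepend. Next row=LF[13]=2
Reversed output: 041141405101141$

Answer: 041141405101141$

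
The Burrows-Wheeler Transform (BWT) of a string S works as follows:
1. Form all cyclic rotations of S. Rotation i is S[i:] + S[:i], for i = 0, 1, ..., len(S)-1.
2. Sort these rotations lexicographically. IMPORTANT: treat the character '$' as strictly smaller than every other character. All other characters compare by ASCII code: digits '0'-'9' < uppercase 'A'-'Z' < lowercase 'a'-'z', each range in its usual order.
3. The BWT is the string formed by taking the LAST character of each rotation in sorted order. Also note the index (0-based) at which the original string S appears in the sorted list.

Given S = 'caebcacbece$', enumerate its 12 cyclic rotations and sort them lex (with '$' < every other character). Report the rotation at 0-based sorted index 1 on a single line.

All 12 rotations (rotation i = S[i:]+S[:i]):
  rot[0] = caebcacbece$
  rot[1] = aebcacbece$c
  rot[2] = ebcacbece$ca
  rot[3] = bcacbece$cae
  rot[4] = cacbece$caeb
  rot[5] = acbece$caebc
  rot[6] = cbece$caebca
  rot[7] = bece$caebcac
  rot[8] = ece$caebcacb
  rot[9] = ce$caebcacbe
  rot[10] = e$caebcacbec
  rot[11] = $caebcacbece
Sorted (with $ < everything):
  sorted[0] = $caebcacbece
  sorted[1] = acbece$caebc
  sorted[2] = aebcacbece$c
  sorted[3] = bcacbece$cae
  sorted[4] = bece$caebcac
  sorted[5] = cacbece$caeb
  sorted[6] = caebcacbece$
  sorted[7] = cbece$caebca
  sorted[8] = ce$caebcacbe
  sorted[9] = e$caebcacbec
  sorted[10] = ebcacbece$ca
  sorted[11] = ece$caebcacb
sorted[1] = acbece$caebc

Answer: acbece$caebc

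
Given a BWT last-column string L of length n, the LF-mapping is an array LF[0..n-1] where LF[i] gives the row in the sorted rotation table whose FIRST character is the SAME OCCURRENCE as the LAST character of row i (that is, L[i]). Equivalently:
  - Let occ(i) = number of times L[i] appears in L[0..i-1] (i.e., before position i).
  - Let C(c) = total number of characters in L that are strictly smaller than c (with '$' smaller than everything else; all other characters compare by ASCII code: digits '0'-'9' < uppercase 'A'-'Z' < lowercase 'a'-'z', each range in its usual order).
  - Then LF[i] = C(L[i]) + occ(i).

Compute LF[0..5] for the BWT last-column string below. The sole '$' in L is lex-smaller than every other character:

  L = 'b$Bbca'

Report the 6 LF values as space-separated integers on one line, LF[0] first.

Answer: 3 0 1 4 5 2

Derivation:
Char counts: '$':1, 'B':1, 'a':1, 'b':2, 'c':1
C (first-col start): C('$')=0, C('B')=1, C('a')=2, C('b')=3, C('c')=5
L[0]='b': occ=0, LF[0]=C('b')+0=3+0=3
L[1]='$': occ=0, LF[1]=C('$')+0=0+0=0
L[2]='B': occ=0, LF[2]=C('B')+0=1+0=1
L[3]='b': occ=1, LF[3]=C('b')+1=3+1=4
L[4]='c': occ=0, LF[4]=C('c')+0=5+0=5
L[5]='a': occ=0, LF[5]=C('a')+0=2+0=2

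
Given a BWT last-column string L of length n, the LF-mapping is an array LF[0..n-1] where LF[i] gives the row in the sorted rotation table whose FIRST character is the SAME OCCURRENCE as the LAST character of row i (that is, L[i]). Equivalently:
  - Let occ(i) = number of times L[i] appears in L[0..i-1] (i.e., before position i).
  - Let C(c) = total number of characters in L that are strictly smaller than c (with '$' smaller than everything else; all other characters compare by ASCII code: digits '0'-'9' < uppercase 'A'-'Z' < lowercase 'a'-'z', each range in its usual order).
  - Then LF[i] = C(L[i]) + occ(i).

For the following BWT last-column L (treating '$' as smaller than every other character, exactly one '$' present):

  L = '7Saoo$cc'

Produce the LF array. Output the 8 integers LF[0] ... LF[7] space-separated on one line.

Answer: 1 2 3 6 7 0 4 5

Derivation:
Char counts: '$':1, '7':1, 'S':1, 'a':1, 'c':2, 'o':2
C (first-col start): C('$')=0, C('7')=1, C('S')=2, C('a')=3, C('c')=4, C('o')=6
L[0]='7': occ=0, LF[0]=C('7')+0=1+0=1
L[1]='S': occ=0, LF[1]=C('S')+0=2+0=2
L[2]='a': occ=0, LF[2]=C('a')+0=3+0=3
L[3]='o': occ=0, LF[3]=C('o')+0=6+0=6
L[4]='o': occ=1, LF[4]=C('o')+1=6+1=7
L[5]='$': occ=0, LF[5]=C('$')+0=0+0=0
L[6]='c': occ=0, LF[6]=C('c')+0=4+0=4
L[7]='c': occ=1, LF[7]=C('c')+1=4+1=5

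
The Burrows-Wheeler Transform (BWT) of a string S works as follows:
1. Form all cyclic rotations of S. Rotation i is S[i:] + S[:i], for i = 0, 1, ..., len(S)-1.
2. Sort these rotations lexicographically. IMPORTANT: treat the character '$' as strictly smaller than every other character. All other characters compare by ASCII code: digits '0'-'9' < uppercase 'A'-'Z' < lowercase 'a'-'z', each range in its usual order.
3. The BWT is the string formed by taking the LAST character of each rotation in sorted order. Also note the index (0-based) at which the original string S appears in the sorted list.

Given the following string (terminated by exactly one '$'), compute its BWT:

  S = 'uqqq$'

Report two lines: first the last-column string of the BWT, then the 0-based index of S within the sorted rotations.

Answer: qqqu$
4

Derivation:
All 5 rotations (rotation i = S[i:]+S[:i]):
  rot[0] = uqqq$
  rot[1] = qqq$u
  rot[2] = qq$uq
  rot[3] = q$uqq
  rot[4] = $uqqq
Sorted (with $ < everything):
  sorted[0] = $uqqq  (last char: 'q')
  sorted[1] = q$uqq  (last char: 'q')
  sorted[2] = qq$uq  (last char: 'q')
  sorted[3] = qqq$u  (last char: 'u')
  sorted[4] = uqqq$  (last char: '$')
Last column: qqqu$
Original string S is at sorted index 4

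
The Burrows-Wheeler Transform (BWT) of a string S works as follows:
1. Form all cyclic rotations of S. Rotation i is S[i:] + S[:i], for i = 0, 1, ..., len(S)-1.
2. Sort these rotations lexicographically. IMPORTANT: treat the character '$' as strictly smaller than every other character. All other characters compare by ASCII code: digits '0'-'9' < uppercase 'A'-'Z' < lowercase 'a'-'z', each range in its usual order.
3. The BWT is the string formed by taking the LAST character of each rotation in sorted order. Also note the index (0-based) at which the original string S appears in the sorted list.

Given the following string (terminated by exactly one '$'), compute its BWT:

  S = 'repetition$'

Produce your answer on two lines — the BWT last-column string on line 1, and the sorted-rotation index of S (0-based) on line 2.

Answer: nrpttoie$ie
8

Derivation:
All 11 rotations (rotation i = S[i:]+S[:i]):
  rot[0] = repetition$
  rot[1] = epetition$r
  rot[2] = petition$re
  rot[3] = etition$rep
  rot[4] = tition$repe
  rot[5] = ition$repet
  rot[6] = tion$repeti
  rot[7] = ion$repetit
  rot[8] = on$repetiti
  rot[9] = n$repetitio
  rot[10] = $repetition
Sorted (with $ < everything):
  sorted[0] = $repetition  (last char: 'n')
  sorted[1] = epetition$r  (last char: 'r')
  sorted[2] = etition$rep  (last char: 'p')
  sorted[3] = ion$repetit  (last char: 't')
  sorted[4] = ition$repet  (last char: 't')
  sorted[5] = n$repetitio  (last char: 'o')
  sorted[6] = on$repetiti  (last char: 'i')
  sorted[7] = petition$re  (last char: 'e')
  sorted[8] = repetition$  (last char: '$')
  sorted[9] = tion$repeti  (last char: 'i')
  sorted[10] = tition$repe  (last char: 'e')
Last column: nrpttoie$ie
Original string S is at sorted index 8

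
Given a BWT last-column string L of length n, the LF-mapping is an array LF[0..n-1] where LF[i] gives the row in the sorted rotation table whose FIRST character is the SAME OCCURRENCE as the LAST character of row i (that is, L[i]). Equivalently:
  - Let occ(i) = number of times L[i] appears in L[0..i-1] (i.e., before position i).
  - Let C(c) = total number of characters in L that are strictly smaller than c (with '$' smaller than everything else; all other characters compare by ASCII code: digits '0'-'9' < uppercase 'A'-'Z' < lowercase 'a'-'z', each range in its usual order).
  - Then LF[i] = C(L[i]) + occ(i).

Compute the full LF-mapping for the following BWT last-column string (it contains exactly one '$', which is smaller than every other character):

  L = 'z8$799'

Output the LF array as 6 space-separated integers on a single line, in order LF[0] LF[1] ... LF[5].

Answer: 5 2 0 1 3 4

Derivation:
Char counts: '$':1, '7':1, '8':1, '9':2, 'z':1
C (first-col start): C('$')=0, C('7')=1, C('8')=2, C('9')=3, C('z')=5
L[0]='z': occ=0, LF[0]=C('z')+0=5+0=5
L[1]='8': occ=0, LF[1]=C('8')+0=2+0=2
L[2]='$': occ=0, LF[2]=C('$')+0=0+0=0
L[3]='7': occ=0, LF[3]=C('7')+0=1+0=1
L[4]='9': occ=0, LF[4]=C('9')+0=3+0=3
L[5]='9': occ=1, LF[5]=C('9')+1=3+1=4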